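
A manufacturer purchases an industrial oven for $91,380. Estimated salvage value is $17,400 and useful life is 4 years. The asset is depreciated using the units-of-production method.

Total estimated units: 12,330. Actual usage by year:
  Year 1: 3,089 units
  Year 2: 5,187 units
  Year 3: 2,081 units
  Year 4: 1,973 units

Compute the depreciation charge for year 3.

$12,486

Depreciable base = $91,380 − $17,400 = $73,980.
Rate = $73,980 / 12,330 units = $6 per unit.
Year 1: 3,089 × $6 = $18,534. Book value $72,846.
Year 2: 5,187 × $6 = $31,122. Book value $41,724.
Year 3: 2,081 × $6 = $12,486. Book value $29,238.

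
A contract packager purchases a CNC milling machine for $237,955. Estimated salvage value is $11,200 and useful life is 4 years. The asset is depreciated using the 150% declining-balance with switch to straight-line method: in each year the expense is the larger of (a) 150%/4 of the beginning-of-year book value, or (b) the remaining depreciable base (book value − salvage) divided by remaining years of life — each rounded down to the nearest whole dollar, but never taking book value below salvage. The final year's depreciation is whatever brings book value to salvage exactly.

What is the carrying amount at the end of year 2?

Depreciable base = $237,955 − $11,200 = $226,755.
Year 1: DB = ⌊$237,955 × 150%/4⌋ = $89,233; SL = ⌊$226,755/4⌋ = $56,688 → take DB $89,233. Book value $148,722.
Year 2: DB = ⌊$148,722 × 150%/4⌋ = $55,770; SL = ⌊$137,522/3⌋ = $45,840 → take DB $55,770. Book value $92,952.

$92,952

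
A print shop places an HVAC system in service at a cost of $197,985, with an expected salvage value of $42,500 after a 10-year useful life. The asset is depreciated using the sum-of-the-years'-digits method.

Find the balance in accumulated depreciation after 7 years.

Depreciable base = $197,985 − $42,500 = $155,485.
Sum of the years' digits = 10+9+8+7+6+5+4+3+2+1 = 55.
Year 1: $155,485 × 10/55 = $28,270. Book value $169,715.
Year 2: $155,485 × 9/55 = $25,443. Book value $144,272.
Year 3: $155,485 × 8/55 = $22,616. Book value $121,656.
Year 4: $155,485 × 7/55 = $19,789. Book value $101,867.
Year 5: $155,485 × 6/55 = $16,962. Book value $84,905.
Year 6: $155,485 × 5/55 = $14,135. Book value $70,770.
Year 7: $155,485 × 4/55 = $11,308. Book value $59,462.
Accumulated through year 7 = $197,985 − $59,462 = $138,523.

$138,523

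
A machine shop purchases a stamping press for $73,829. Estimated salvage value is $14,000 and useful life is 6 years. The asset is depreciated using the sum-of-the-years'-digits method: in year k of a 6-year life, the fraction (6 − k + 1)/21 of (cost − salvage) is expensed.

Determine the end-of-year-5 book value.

$16,849

Depreciable base = $73,829 − $14,000 = $59,829.
Sum of the years' digits = 6+5+4+3+2+1 = 21.
Year 1: $59,829 × 6/21 = $17,094. Book value $56,735.
Year 2: $59,829 × 5/21 = $14,245. Book value $42,490.
Year 3: $59,829 × 4/21 = $11,396. Book value $31,094.
Year 4: $59,829 × 3/21 = $8,547. Book value $22,547.
Year 5: $59,829 × 2/21 = $5,698. Book value $16,849.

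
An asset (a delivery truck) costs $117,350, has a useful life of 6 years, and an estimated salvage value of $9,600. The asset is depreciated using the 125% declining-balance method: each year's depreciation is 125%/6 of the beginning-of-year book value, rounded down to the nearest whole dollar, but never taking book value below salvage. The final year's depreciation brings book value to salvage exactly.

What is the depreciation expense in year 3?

Depreciable base = $117,350 − $9,600 = $107,750.
Year 1: ⌊$117,350 × 125%/6⌋ = $24,447. Book value $92,903.
Year 2: ⌊$92,903 × 125%/6⌋ = $19,354. Book value $73,549.
Year 3: ⌊$73,549 × 125%/6⌋ = $15,322. Book value $58,227.

$15,322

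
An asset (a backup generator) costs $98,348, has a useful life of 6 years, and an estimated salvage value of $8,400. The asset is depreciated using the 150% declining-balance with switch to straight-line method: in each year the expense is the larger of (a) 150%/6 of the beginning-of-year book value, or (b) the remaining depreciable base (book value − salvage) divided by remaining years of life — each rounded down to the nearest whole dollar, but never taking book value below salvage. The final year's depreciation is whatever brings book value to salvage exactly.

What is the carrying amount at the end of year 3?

Depreciable base = $98,348 − $8,400 = $89,948.
Year 1: DB = ⌊$98,348 × 150%/6⌋ = $24,587; SL = ⌊$89,948/6⌋ = $14,991 → take DB $24,587. Book value $73,761.
Year 2: DB = ⌊$73,761 × 150%/6⌋ = $18,440; SL = ⌊$65,361/5⌋ = $13,072 → take DB $18,440. Book value $55,321.
Year 3: DB = ⌊$55,321 × 150%/6⌋ = $13,830; SL = ⌊$46,921/4⌋ = $11,730 → take DB $13,830. Book value $41,491.

$41,491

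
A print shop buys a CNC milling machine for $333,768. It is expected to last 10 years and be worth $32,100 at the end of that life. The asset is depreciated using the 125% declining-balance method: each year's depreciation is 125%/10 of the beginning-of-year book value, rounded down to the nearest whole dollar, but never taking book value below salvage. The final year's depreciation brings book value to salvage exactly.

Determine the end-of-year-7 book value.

$131,071

Depreciable base = $333,768 − $32,100 = $301,668.
Year 1: ⌊$333,768 × 125%/10⌋ = $41,721. Book value $292,047.
Year 2: ⌊$292,047 × 125%/10⌋ = $36,505. Book value $255,542.
Year 3: ⌊$255,542 × 125%/10⌋ = $31,942. Book value $223,600.
Year 4: ⌊$223,600 × 125%/10⌋ = $27,950. Book value $195,650.
Year 5: ⌊$195,650 × 125%/10⌋ = $24,456. Book value $171,194.
Year 6: ⌊$171,194 × 125%/10⌋ = $21,399. Book value $149,795.
Year 7: ⌊$149,795 × 125%/10⌋ = $18,724. Book value $131,071.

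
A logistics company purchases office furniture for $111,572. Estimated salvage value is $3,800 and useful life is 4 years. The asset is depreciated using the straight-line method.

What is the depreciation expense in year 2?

$26,943

Depreciable base = $111,572 − $3,800 = $107,772.
Annual expense = $107,772 / 4 = $26,943.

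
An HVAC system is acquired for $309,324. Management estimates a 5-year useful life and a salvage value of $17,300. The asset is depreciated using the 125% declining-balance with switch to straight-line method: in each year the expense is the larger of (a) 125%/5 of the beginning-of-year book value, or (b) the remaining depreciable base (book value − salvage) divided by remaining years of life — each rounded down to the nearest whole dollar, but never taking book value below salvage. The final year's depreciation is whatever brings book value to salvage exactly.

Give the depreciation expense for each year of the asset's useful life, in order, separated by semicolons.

Depreciable base = $309,324 − $17,300 = $292,024.
Year 1: DB = ⌊$309,324 × 125%/5⌋ = $77,331; SL = ⌊$292,024/5⌋ = $58,404 → take DB $77,331. Book value $231,993.
Year 2: DB = ⌊$231,993 × 125%/5⌋ = $57,998; SL = ⌊$214,693/4⌋ = $53,673 → take DB $57,998. Book value $173,995.
Year 3: DB = ⌊$173,995 × 125%/5⌋ = $43,498; SL = ⌊$156,695/3⌋ = $52,231 → take SL $52,231. Book value $121,764.
Year 4: DB = ⌊$121,764 × 125%/5⌋ = $30,441; SL = ⌊$104,464/2⌋ = $52,232 → take SL $52,232. Book value $69,532.
Year 5 (final): $69,532 − $17,300 = $52,232. Book value $17,300.

$77,331; $57,998; $52,231; $52,232; $52,232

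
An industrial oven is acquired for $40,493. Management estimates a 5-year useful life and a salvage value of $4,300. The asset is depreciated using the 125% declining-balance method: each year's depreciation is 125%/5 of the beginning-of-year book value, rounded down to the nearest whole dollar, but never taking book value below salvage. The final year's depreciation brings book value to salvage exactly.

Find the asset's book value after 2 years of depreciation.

$22,778

Depreciable base = $40,493 − $4,300 = $36,193.
Year 1: ⌊$40,493 × 125%/5⌋ = $10,123. Book value $30,370.
Year 2: ⌊$30,370 × 125%/5⌋ = $7,592. Book value $22,778.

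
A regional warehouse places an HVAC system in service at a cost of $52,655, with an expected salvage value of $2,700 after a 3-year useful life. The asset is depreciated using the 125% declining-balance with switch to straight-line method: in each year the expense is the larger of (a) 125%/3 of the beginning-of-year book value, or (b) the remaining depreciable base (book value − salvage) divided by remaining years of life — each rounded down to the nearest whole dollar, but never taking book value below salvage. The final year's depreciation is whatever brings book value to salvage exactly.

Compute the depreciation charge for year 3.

Depreciable base = $52,655 − $2,700 = $49,955.
Year 1: DB = ⌊$52,655 × 125%/3⌋ = $21,939; SL = ⌊$49,955/3⌋ = $16,651 → take DB $21,939. Book value $30,716.
Year 2: DB = ⌊$30,716 × 125%/3⌋ = $12,798; SL = ⌊$28,016/2⌋ = $14,008 → take SL $14,008. Book value $16,708.
Year 3 (final): $16,708 − $2,700 = $14,008. Book value $2,700.

$14,008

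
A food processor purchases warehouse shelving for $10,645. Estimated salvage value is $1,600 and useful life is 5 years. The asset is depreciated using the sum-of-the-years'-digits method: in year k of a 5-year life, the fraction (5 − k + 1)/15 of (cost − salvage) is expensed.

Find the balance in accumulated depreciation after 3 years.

Depreciable base = $10,645 − $1,600 = $9,045.
Sum of the years' digits = 5+4+3+2+1 = 15.
Year 1: $9,045 × 5/15 = $3,015. Book value $7,630.
Year 2: $9,045 × 4/15 = $2,412. Book value $5,218.
Year 3: $9,045 × 3/15 = $1,809. Book value $3,409.
Accumulated through year 3 = $10,645 − $3,409 = $7,236.

$7,236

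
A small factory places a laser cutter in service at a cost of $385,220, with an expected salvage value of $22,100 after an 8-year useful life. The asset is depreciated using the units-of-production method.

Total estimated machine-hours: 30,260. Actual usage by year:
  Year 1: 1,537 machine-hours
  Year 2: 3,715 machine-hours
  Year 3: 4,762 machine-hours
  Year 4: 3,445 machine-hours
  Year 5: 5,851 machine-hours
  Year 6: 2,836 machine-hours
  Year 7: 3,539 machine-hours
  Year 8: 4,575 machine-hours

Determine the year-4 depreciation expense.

$41,340

Depreciable base = $385,220 − $22,100 = $363,120.
Rate = $363,120 / 30,260 machine-hours = $12 per machine-hour.
Year 1: 1,537 × $12 = $18,444. Book value $366,776.
Year 2: 3,715 × $12 = $44,580. Book value $322,196.
Year 3: 4,762 × $12 = $57,144. Book value $265,052.
Year 4: 3,445 × $12 = $41,340. Book value $223,712.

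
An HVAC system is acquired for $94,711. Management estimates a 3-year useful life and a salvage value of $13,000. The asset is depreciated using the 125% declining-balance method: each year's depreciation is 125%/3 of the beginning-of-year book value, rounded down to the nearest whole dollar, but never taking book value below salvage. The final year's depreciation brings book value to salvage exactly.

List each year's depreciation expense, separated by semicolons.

$39,462; $23,020; $19,229

Depreciable base = $94,711 − $13,000 = $81,711.
Year 1: ⌊$94,711 × 125%/3⌋ = $39,462. Book value $55,249.
Year 2: ⌊$55,249 × 125%/3⌋ = $23,020. Book value $32,229.
Year 3 (final): $32,229 − $13,000 = $19,229. Book value $13,000.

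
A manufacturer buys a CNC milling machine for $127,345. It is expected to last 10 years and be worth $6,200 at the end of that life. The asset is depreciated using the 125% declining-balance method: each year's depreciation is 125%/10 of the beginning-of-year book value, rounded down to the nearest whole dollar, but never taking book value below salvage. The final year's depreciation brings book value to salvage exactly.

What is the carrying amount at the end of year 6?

Depreciable base = $127,345 − $6,200 = $121,145.
Year 1: ⌊$127,345 × 125%/10⌋ = $15,918. Book value $111,427.
Year 2: ⌊$111,427 × 125%/10⌋ = $13,928. Book value $97,499.
Year 3: ⌊$97,499 × 125%/10⌋ = $12,187. Book value $85,312.
Year 4: ⌊$85,312 × 125%/10⌋ = $10,664. Book value $74,648.
Year 5: ⌊$74,648 × 125%/10⌋ = $9,331. Book value $65,317.
Year 6: ⌊$65,317 × 125%/10⌋ = $8,164. Book value $57,153.

$57,153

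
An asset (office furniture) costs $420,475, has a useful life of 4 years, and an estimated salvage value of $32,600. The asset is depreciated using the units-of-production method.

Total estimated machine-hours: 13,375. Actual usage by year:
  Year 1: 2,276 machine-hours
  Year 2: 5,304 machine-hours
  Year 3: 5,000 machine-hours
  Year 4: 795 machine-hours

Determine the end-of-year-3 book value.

$55,655

Depreciable base = $420,475 − $32,600 = $387,875.
Rate = $387,875 / 13,375 machine-hours = $29 per machine-hour.
Year 1: 2,276 × $29 = $66,004. Book value $354,471.
Year 2: 5,304 × $29 = $153,816. Book value $200,655.
Year 3: 5,000 × $29 = $145,000. Book value $55,655.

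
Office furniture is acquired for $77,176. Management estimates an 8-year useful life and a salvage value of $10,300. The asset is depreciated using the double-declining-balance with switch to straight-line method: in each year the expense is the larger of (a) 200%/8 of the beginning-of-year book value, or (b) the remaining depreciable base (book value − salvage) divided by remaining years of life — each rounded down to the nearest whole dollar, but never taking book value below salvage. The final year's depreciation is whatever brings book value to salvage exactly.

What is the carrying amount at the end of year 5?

$18,315

Depreciable base = $77,176 − $10,300 = $66,876.
Year 1: DB = ⌊$77,176 × 200%/8⌋ = $19,294; SL = ⌊$66,876/8⌋ = $8,359 → take DB $19,294. Book value $57,882.
Year 2: DB = ⌊$57,882 × 200%/8⌋ = $14,470; SL = ⌊$47,582/7⌋ = $6,797 → take DB $14,470. Book value $43,412.
Year 3: DB = ⌊$43,412 × 200%/8⌋ = $10,853; SL = ⌊$33,112/6⌋ = $5,518 → take DB $10,853. Book value $32,559.
Year 4: DB = ⌊$32,559 × 200%/8⌋ = $8,139; SL = ⌊$22,259/5⌋ = $4,451 → take DB $8,139. Book value $24,420.
Year 5: DB = ⌊$24,420 × 200%/8⌋ = $6,105; SL = ⌊$14,120/4⌋ = $3,530 → take DB $6,105. Book value $18,315.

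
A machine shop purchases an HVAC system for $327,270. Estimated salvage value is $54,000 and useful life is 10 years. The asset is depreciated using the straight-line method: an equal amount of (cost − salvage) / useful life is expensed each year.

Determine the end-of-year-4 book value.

Depreciable base = $327,270 − $54,000 = $273,270.
Annual expense = $273,270 / 10 = $27,327.
End of year 1: book value $299,943.
End of year 2: book value $272,616.
End of year 3: book value $245,289.
End of year 4: book value $217,962.

$217,962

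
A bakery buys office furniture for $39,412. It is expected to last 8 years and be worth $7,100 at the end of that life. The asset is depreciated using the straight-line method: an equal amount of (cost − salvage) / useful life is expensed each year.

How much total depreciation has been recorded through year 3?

$12,117

Depreciable base = $39,412 − $7,100 = $32,312.
Annual expense = $32,312 / 8 = $4,039.
End of year 1: book value $35,373.
End of year 2: book value $31,334.
End of year 3: book value $27,295.
Accumulated through year 3 = $39,412 − $27,295 = $12,117.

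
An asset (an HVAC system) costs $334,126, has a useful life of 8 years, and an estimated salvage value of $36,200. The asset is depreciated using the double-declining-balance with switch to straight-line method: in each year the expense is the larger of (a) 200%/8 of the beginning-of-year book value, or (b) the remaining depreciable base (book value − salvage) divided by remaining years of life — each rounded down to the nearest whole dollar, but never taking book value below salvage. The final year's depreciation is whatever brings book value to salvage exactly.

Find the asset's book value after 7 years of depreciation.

Depreciable base = $334,126 − $36,200 = $297,926.
Year 1: DB = ⌊$334,126 × 200%/8⌋ = $83,531; SL = ⌊$297,926/8⌋ = $37,240 → take DB $83,531. Book value $250,595.
Year 2: DB = ⌊$250,595 × 200%/8⌋ = $62,648; SL = ⌊$214,395/7⌋ = $30,627 → take DB $62,648. Book value $187,947.
Year 3: DB = ⌊$187,947 × 200%/8⌋ = $46,986; SL = ⌊$151,747/6⌋ = $25,291 → take DB $46,986. Book value $140,961.
Year 4: DB = ⌊$140,961 × 200%/8⌋ = $35,240; SL = ⌊$104,761/5⌋ = $20,952 → take DB $35,240. Book value $105,721.
Year 5: DB = ⌊$105,721 × 200%/8⌋ = $26,430; SL = ⌊$69,521/4⌋ = $17,380 → take DB $26,430. Book value $79,291.
Year 6: DB = ⌊$79,291 × 200%/8⌋ = $19,822; SL = ⌊$43,091/3⌋ = $14,363 → take DB $19,822. Book value $59,469.
Year 7: DB = ⌊$59,469 × 200%/8⌋ = $14,867; SL = ⌊$23,269/2⌋ = $11,634 → take DB $14,867. Book value $44,602.

$44,602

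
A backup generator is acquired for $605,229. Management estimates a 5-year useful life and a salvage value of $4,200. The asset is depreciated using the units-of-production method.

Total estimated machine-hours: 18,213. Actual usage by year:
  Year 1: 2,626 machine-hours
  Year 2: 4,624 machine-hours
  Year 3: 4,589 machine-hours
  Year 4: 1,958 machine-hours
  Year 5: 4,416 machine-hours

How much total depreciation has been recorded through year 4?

Depreciable base = $605,229 − $4,200 = $601,029.
Rate = $601,029 / 18,213 machine-hours = $33 per machine-hour.
Year 1: 2,626 × $33 = $86,658. Book value $518,571.
Year 2: 4,624 × $33 = $152,592. Book value $365,979.
Year 3: 4,589 × $33 = $151,437. Book value $214,542.
Year 4: 1,958 × $33 = $64,614. Book value $149,928.
Accumulated through year 4 = $605,229 − $149,928 = $455,301.

$455,301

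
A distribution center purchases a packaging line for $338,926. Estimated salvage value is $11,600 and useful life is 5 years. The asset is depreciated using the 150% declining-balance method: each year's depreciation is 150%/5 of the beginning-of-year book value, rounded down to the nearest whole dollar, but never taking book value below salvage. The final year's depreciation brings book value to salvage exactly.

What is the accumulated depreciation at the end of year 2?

$172,851

Depreciable base = $338,926 − $11,600 = $327,326.
Year 1: ⌊$338,926 × 150%/5⌋ = $101,677. Book value $237,249.
Year 2: ⌊$237,249 × 150%/5⌋ = $71,174. Book value $166,075.
Accumulated through year 2 = $338,926 − $166,075 = $172,851.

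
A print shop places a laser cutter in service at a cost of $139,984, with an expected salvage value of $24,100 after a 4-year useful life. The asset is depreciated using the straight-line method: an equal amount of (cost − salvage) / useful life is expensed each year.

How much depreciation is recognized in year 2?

Depreciable base = $139,984 − $24,100 = $115,884.
Annual expense = $115,884 / 4 = $28,971.

$28,971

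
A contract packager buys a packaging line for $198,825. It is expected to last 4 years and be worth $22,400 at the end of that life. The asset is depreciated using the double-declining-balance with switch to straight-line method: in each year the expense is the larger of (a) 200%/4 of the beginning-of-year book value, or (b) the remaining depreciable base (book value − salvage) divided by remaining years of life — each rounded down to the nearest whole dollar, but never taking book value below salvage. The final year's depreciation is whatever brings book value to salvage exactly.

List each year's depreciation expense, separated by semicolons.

$99,412; $49,706; $24,853; $2,454

Depreciable base = $198,825 − $22,400 = $176,425.
Year 1: DB = ⌊$198,825 × 200%/4⌋ = $99,412; SL = ⌊$176,425/4⌋ = $44,106 → take DB $99,412. Book value $99,413.
Year 2: DB = ⌊$99,413 × 200%/4⌋ = $49,706; SL = ⌊$77,013/3⌋ = $25,671 → take DB $49,706. Book value $49,707.
Year 3: DB = ⌊$49,707 × 200%/4⌋ = $24,853; SL = ⌊$27,307/2⌋ = $13,653 → take DB $24,853. Book value $24,854.
Year 4 (final): $24,854 − $22,400 = $2,454. Book value $22,400.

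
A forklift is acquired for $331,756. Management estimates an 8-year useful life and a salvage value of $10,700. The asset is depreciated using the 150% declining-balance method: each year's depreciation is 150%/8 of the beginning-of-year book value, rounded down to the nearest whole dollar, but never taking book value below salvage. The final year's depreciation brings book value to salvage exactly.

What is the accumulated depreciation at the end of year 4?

Depreciable base = $331,756 − $10,700 = $321,056.
Year 1: ⌊$331,756 × 150%/8⌋ = $62,204. Book value $269,552.
Year 2: ⌊$269,552 × 150%/8⌋ = $50,541. Book value $219,011.
Year 3: ⌊$219,011 × 150%/8⌋ = $41,064. Book value $177,947.
Year 4: ⌊$177,947 × 150%/8⌋ = $33,365. Book value $144,582.
Accumulated through year 4 = $331,756 − $144,582 = $187,174.

$187,174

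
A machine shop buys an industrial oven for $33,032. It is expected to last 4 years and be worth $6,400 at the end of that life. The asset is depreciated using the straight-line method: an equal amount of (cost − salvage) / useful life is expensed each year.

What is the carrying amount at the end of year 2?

$19,716

Depreciable base = $33,032 − $6,400 = $26,632.
Annual expense = $26,632 / 4 = $6,658.
End of year 1: book value $26,374.
End of year 2: book value $19,716.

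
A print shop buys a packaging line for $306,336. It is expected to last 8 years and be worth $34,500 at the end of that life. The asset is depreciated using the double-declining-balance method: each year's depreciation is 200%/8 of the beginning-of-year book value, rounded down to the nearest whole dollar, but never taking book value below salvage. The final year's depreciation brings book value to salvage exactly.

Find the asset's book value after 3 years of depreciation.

$129,236

Depreciable base = $306,336 − $34,500 = $271,836.
Year 1: ⌊$306,336 × 200%/8⌋ = $76,584. Book value $229,752.
Year 2: ⌊$229,752 × 200%/8⌋ = $57,438. Book value $172,314.
Year 3: ⌊$172,314 × 200%/8⌋ = $43,078. Book value $129,236.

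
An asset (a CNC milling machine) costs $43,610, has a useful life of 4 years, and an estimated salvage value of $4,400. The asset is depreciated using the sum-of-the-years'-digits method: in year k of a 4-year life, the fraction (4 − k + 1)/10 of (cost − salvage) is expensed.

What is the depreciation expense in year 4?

$3,921

Depreciable base = $43,610 − $4,400 = $39,210.
Sum of the years' digits = 4+3+2+1 = 10.
Year 1: $39,210 × 4/10 = $15,684. Book value $27,926.
Year 2: $39,210 × 3/10 = $11,763. Book value $16,163.
Year 3: $39,210 × 2/10 = $7,842. Book value $8,321.
Year 4: $39,210 × 1/10 = $3,921. Book value $4,400.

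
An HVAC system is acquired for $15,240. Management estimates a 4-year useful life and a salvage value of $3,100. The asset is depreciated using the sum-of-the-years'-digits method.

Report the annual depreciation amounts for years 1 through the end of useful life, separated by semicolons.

$4,856; $3,642; $2,428; $1,214

Depreciable base = $15,240 − $3,100 = $12,140.
Sum of the years' digits = 4+3+2+1 = 10.
Year 1: $12,140 × 4/10 = $4,856. Book value $10,384.
Year 2: $12,140 × 3/10 = $3,642. Book value $6,742.
Year 3: $12,140 × 2/10 = $2,428. Book value $4,314.
Year 4: $12,140 × 1/10 = $1,214. Book value $3,100.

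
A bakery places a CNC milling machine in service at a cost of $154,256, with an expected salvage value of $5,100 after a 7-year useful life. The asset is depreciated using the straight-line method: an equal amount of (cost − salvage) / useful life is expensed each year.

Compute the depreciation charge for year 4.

$21,308

Depreciable base = $154,256 − $5,100 = $149,156.
Annual expense = $149,156 / 7 = $21,308.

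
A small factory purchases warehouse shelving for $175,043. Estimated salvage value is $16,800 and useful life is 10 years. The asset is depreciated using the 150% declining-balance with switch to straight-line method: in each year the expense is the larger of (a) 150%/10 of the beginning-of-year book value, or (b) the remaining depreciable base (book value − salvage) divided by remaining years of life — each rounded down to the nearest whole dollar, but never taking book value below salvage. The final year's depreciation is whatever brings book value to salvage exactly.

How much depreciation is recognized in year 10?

Depreciable base = $175,043 − $16,800 = $158,243.
Year 1: DB = ⌊$175,043 × 150%/10⌋ = $26,256; SL = ⌊$158,243/10⌋ = $15,824 → take DB $26,256. Book value $148,787.
Year 2: DB = ⌊$148,787 × 150%/10⌋ = $22,318; SL = ⌊$131,987/9⌋ = $14,665 → take DB $22,318. Book value $126,469.
Year 3: DB = ⌊$126,469 × 150%/10⌋ = $18,970; SL = ⌊$109,669/8⌋ = $13,708 → take DB $18,970. Book value $107,499.
Year 4: DB = ⌊$107,499 × 150%/10⌋ = $16,124; SL = ⌊$90,699/7⌋ = $12,957 → take DB $16,124. Book value $91,375.
Year 5: DB = ⌊$91,375 × 150%/10⌋ = $13,706; SL = ⌊$74,575/6⌋ = $12,429 → take DB $13,706. Book value $77,669.
Year 6: DB = ⌊$77,669 × 150%/10⌋ = $11,650; SL = ⌊$60,869/5⌋ = $12,173 → take SL $12,173. Book value $65,496.
Year 7: DB = ⌊$65,496 × 150%/10⌋ = $9,824; SL = ⌊$48,696/4⌋ = $12,174 → take SL $12,174. Book value $53,322.
Year 8: DB = ⌊$53,322 × 150%/10⌋ = $7,998; SL = ⌊$36,522/3⌋ = $12,174 → take SL $12,174. Book value $41,148.
Year 9: DB = ⌊$41,148 × 150%/10⌋ = $6,172; SL = ⌊$24,348/2⌋ = $12,174 → take SL $12,174. Book value $28,974.
Year 10 (final): $28,974 − $16,800 = $12,174. Book value $16,800.

$12,174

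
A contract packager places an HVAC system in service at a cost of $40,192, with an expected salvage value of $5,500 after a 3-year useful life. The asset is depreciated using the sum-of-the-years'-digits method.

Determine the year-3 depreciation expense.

Depreciable base = $40,192 − $5,500 = $34,692.
Sum of the years' digits = 3+2+1 = 6.
Year 1: $34,692 × 3/6 = $17,346. Book value $22,846.
Year 2: $34,692 × 2/6 = $11,564. Book value $11,282.
Year 3: $34,692 × 1/6 = $5,782. Book value $5,500.

$5,782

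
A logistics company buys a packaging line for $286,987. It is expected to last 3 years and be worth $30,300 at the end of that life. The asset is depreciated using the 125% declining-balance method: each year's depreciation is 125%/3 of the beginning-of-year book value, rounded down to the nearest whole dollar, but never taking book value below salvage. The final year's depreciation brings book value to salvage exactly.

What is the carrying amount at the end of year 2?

$97,656

Depreciable base = $286,987 − $30,300 = $256,687.
Year 1: ⌊$286,987 × 125%/3⌋ = $119,577. Book value $167,410.
Year 2: ⌊$167,410 × 125%/3⌋ = $69,754. Book value $97,656.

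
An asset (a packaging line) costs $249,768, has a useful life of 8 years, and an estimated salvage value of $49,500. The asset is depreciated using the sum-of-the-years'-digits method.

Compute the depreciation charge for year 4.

Depreciable base = $249,768 − $49,500 = $200,268.
Sum of the years' digits = 8+7+6+5+4+3+2+1 = 36.
Year 1: $200,268 × 8/36 = $44,504. Book value $205,264.
Year 2: $200,268 × 7/36 = $38,941. Book value $166,323.
Year 3: $200,268 × 6/36 = $33,378. Book value $132,945.
Year 4: $200,268 × 5/36 = $27,815. Book value $105,130.

$27,815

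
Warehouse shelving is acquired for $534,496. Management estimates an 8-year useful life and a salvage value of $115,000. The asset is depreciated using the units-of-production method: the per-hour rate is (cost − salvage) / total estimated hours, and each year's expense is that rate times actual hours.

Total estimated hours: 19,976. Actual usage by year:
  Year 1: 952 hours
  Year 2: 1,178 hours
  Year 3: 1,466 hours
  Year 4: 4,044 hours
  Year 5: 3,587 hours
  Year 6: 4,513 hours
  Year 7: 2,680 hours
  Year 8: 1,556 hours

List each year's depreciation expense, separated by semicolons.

$19,992; $24,738; $30,786; $84,924; $75,327; $94,773; $56,280; $32,676

Depreciable base = $534,496 − $115,000 = $419,496.
Rate = $419,496 / 19,976 hours = $21 per hour.
Year 1: 952 × $21 = $19,992. Book value $514,504.
Year 2: 1,178 × $21 = $24,738. Book value $489,766.
Year 3: 1,466 × $21 = $30,786. Book value $458,980.
Year 4: 4,044 × $21 = $84,924. Book value $374,056.
Year 5: 3,587 × $21 = $75,327. Book value $298,729.
Year 6: 4,513 × $21 = $94,773. Book value $203,956.
Year 7: 2,680 × $21 = $56,280. Book value $147,676.
Year 8: 1,556 × $21 = $32,676. Book value $115,000.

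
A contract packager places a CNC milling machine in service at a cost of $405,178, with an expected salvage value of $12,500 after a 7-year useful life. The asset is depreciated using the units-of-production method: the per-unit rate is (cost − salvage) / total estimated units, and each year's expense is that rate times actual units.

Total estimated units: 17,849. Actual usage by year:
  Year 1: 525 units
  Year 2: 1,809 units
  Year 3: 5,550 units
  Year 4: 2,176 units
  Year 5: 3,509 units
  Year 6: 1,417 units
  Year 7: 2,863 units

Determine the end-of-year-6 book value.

$75,486

Depreciable base = $405,178 − $12,500 = $392,678.
Rate = $392,678 / 17,849 units = $22 per unit.
Year 1: 525 × $22 = $11,550. Book value $393,628.
Year 2: 1,809 × $22 = $39,798. Book value $353,830.
Year 3: 5,550 × $22 = $122,100. Book value $231,730.
Year 4: 2,176 × $22 = $47,872. Book value $183,858.
Year 5: 3,509 × $22 = $77,198. Book value $106,660.
Year 6: 1,417 × $22 = $31,174. Book value $75,486.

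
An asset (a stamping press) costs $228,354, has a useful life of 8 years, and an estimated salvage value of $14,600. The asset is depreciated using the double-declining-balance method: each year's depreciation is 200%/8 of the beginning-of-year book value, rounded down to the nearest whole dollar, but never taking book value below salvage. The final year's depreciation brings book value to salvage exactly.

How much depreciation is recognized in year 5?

Depreciable base = $228,354 − $14,600 = $213,754.
Year 1: ⌊$228,354 × 200%/8⌋ = $57,088. Book value $171,266.
Year 2: ⌊$171,266 × 200%/8⌋ = $42,816. Book value $128,450.
Year 3: ⌊$128,450 × 200%/8⌋ = $32,112. Book value $96,338.
Year 4: ⌊$96,338 × 200%/8⌋ = $24,084. Book value $72,254.
Year 5: ⌊$72,254 × 200%/8⌋ = $18,063. Book value $54,191.

$18,063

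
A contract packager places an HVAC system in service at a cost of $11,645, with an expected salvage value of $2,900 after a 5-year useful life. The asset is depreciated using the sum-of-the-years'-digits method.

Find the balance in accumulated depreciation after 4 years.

$8,162

Depreciable base = $11,645 − $2,900 = $8,745.
Sum of the years' digits = 5+4+3+2+1 = 15.
Year 1: $8,745 × 5/15 = $2,915. Book value $8,730.
Year 2: $8,745 × 4/15 = $2,332. Book value $6,398.
Year 3: $8,745 × 3/15 = $1,749. Book value $4,649.
Year 4: $8,745 × 2/15 = $1,166. Book value $3,483.
Accumulated through year 4 = $11,645 − $3,483 = $8,162.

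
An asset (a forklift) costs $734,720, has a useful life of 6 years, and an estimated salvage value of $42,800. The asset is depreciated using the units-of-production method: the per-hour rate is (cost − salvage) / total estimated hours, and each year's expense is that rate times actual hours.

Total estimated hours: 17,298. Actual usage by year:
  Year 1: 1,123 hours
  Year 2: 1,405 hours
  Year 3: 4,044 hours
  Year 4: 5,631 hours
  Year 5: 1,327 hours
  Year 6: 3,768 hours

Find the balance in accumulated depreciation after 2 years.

Depreciable base = $734,720 − $42,800 = $691,920.
Rate = $691,920 / 17,298 hours = $40 per hour.
Year 1: 1,123 × $40 = $44,920. Book value $689,800.
Year 2: 1,405 × $40 = $56,200. Book value $633,600.
Accumulated through year 2 = $734,720 − $633,600 = $101,120.

$101,120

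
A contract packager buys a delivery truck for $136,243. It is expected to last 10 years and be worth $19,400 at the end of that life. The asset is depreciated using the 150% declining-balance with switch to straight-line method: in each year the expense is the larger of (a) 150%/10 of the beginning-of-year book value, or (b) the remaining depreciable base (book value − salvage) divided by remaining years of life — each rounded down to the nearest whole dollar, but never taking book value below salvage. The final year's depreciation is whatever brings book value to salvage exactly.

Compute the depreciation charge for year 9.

Depreciable base = $136,243 − $19,400 = $116,843.
Year 1: DB = ⌊$136,243 × 150%/10⌋ = $20,436; SL = ⌊$116,843/10⌋ = $11,684 → take DB $20,436. Book value $115,807.
Year 2: DB = ⌊$115,807 × 150%/10⌋ = $17,371; SL = ⌊$96,407/9⌋ = $10,711 → take DB $17,371. Book value $98,436.
Year 3: DB = ⌊$98,436 × 150%/10⌋ = $14,765; SL = ⌊$79,036/8⌋ = $9,879 → take DB $14,765. Book value $83,671.
Year 4: DB = ⌊$83,671 × 150%/10⌋ = $12,550; SL = ⌊$64,271/7⌋ = $9,181 → take DB $12,550. Book value $71,121.
Year 5: DB = ⌊$71,121 × 150%/10⌋ = $10,668; SL = ⌊$51,721/6⌋ = $8,620 → take DB $10,668. Book value $60,453.
Year 6: DB = ⌊$60,453 × 150%/10⌋ = $9,067; SL = ⌊$41,053/5⌋ = $8,210 → take DB $9,067. Book value $51,386.
Year 7: DB = ⌊$51,386 × 150%/10⌋ = $7,707; SL = ⌊$31,986/4⌋ = $7,996 → take SL $7,996. Book value $43,390.
Year 8: DB = ⌊$43,390 × 150%/10⌋ = $6,508; SL = ⌊$23,990/3⌋ = $7,996 → take SL $7,996. Book value $35,394.
Year 9: DB = ⌊$35,394 × 150%/10⌋ = $5,309; SL = ⌊$15,994/2⌋ = $7,997 → take SL $7,997. Book value $27,397.

$7,997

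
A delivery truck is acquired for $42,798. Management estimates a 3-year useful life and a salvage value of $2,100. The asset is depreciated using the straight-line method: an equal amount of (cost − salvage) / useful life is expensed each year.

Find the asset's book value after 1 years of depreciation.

Depreciable base = $42,798 − $2,100 = $40,698.
Annual expense = $40,698 / 3 = $13,566.
End of year 1: book value $29,232.

$29,232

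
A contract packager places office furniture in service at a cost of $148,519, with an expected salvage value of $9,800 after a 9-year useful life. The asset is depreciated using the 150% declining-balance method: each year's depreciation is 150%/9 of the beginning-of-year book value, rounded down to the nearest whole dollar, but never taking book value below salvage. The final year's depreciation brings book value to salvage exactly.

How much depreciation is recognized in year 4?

$14,325

Depreciable base = $148,519 − $9,800 = $138,719.
Year 1: ⌊$148,519 × 150%/9⌋ = $24,753. Book value $123,766.
Year 2: ⌊$123,766 × 150%/9⌋ = $20,627. Book value $103,139.
Year 3: ⌊$103,139 × 150%/9⌋ = $17,189. Book value $85,950.
Year 4: ⌊$85,950 × 150%/9⌋ = $14,325. Book value $71,625.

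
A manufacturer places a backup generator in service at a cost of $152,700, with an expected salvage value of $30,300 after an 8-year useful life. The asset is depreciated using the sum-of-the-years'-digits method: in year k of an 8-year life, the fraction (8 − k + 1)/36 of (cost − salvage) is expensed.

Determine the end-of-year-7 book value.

Depreciable base = $152,700 − $30,300 = $122,400.
Sum of the years' digits = 8+7+6+5+4+3+2+1 = 36.
Year 1: $122,400 × 8/36 = $27,200. Book value $125,500.
Year 2: $122,400 × 7/36 = $23,800. Book value $101,700.
Year 3: $122,400 × 6/36 = $20,400. Book value $81,300.
Year 4: $122,400 × 5/36 = $17,000. Book value $64,300.
Year 5: $122,400 × 4/36 = $13,600. Book value $50,700.
Year 6: $122,400 × 3/36 = $10,200. Book value $40,500.
Year 7: $122,400 × 2/36 = $6,800. Book value $33,700.

$33,700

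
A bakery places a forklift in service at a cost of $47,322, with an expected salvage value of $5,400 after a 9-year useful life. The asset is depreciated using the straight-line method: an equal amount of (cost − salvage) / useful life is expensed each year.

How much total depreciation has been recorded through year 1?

Depreciable base = $47,322 − $5,400 = $41,922.
Annual expense = $41,922 / 9 = $4,658.
End of year 1: book value $42,664.
Accumulated through year 1 = $47,322 − $42,664 = $4,658.

$4,658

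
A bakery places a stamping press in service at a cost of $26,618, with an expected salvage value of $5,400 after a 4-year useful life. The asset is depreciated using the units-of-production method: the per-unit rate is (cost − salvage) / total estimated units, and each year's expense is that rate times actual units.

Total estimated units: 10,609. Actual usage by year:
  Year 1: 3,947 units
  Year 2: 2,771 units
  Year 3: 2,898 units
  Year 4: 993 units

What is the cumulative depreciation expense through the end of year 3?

Depreciable base = $26,618 − $5,400 = $21,218.
Rate = $21,218 / 10,609 units = $2 per unit.
Year 1: 3,947 × $2 = $7,894. Book value $18,724.
Year 2: 2,771 × $2 = $5,542. Book value $13,182.
Year 3: 2,898 × $2 = $5,796. Book value $7,386.
Accumulated through year 3 = $26,618 − $7,386 = $19,232.

$19,232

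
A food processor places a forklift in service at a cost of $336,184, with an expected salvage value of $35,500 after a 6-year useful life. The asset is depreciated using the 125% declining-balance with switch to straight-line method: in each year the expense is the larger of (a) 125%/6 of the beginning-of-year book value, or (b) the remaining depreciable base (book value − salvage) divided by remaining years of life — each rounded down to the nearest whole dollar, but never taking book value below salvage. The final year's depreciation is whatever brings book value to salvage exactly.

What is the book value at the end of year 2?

$210,699

Depreciable base = $336,184 − $35,500 = $300,684.
Year 1: DB = ⌊$336,184 × 125%/6⌋ = $70,038; SL = ⌊$300,684/6⌋ = $50,114 → take DB $70,038. Book value $266,146.
Year 2: DB = ⌊$266,146 × 125%/6⌋ = $55,447; SL = ⌊$230,646/5⌋ = $46,129 → take DB $55,447. Book value $210,699.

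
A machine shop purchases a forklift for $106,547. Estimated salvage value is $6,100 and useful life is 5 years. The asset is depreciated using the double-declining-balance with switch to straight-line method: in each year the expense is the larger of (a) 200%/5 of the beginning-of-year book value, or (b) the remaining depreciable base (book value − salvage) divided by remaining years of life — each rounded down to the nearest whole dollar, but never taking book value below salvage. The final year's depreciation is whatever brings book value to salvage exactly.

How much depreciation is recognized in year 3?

Depreciable base = $106,547 − $6,100 = $100,447.
Year 1: DB = ⌊$106,547 × 200%/5⌋ = $42,618; SL = ⌊$100,447/5⌋ = $20,089 → take DB $42,618. Book value $63,929.
Year 2: DB = ⌊$63,929 × 200%/5⌋ = $25,571; SL = ⌊$57,829/4⌋ = $14,457 → take DB $25,571. Book value $38,358.
Year 3: DB = ⌊$38,358 × 200%/5⌋ = $15,343; SL = ⌊$32,258/3⌋ = $10,752 → take DB $15,343. Book value $23,015.

$15,343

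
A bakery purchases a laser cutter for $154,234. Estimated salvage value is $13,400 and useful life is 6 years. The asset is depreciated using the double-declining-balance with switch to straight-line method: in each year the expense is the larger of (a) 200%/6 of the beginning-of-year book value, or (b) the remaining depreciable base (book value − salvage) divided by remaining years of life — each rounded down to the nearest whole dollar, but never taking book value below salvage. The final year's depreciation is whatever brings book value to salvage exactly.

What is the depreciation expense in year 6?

$6,912

Depreciable base = $154,234 − $13,400 = $140,834.
Year 1: DB = ⌊$154,234 × 200%/6⌋ = $51,411; SL = ⌊$140,834/6⌋ = $23,472 → take DB $51,411. Book value $102,823.
Year 2: DB = ⌊$102,823 × 200%/6⌋ = $34,274; SL = ⌊$89,423/5⌋ = $17,884 → take DB $34,274. Book value $68,549.
Year 3: DB = ⌊$68,549 × 200%/6⌋ = $22,849; SL = ⌊$55,149/4⌋ = $13,787 → take DB $22,849. Book value $45,700.
Year 4: DB = ⌊$45,700 × 200%/6⌋ = $15,233; SL = ⌊$32,300/3⌋ = $10,766 → take DB $15,233. Book value $30,467.
Year 5: DB = ⌊$30,467 × 200%/6⌋ = $10,155; SL = ⌊$17,067/2⌋ = $8,533 → take DB $10,155. Book value $20,312.
Year 6 (final): $20,312 − $13,400 = $6,912. Book value $13,400.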